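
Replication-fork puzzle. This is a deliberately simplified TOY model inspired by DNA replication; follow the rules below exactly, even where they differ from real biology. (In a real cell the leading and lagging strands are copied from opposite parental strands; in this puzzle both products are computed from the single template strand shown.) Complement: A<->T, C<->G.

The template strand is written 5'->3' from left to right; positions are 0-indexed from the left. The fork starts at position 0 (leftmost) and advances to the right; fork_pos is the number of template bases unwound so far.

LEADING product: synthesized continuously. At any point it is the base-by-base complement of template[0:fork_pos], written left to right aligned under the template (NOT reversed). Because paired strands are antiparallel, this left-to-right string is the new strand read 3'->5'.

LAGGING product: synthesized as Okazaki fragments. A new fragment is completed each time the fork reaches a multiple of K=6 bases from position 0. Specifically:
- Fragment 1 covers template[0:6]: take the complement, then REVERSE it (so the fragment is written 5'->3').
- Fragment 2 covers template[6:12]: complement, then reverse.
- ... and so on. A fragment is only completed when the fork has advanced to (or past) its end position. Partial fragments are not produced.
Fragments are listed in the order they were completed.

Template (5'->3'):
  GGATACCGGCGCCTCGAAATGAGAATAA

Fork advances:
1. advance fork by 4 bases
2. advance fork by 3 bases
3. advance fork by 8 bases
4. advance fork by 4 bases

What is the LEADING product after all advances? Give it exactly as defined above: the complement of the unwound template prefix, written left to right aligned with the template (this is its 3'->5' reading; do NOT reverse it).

Step 1: advance 4 -> fork_pos = 0 + 4 = 4.
Step 2: advance 3 -> fork_pos = 4 + 3 = 7.
Step 3: advance 8 -> fork_pos = 7 + 8 = 15.
Step 4: advance 4 -> fork_pos = 15 + 4 = 19.
Unwound prefix: template[0:19] = GGATACCGGCGCCTCGAAA
Complement it base by base (A<->T, C<->G), keeping left-to-right order:
  [0:5] GGATA -> CCTAT
  [5:10] CCGGC -> GGCCG
  [10:15] GCCTC -> CGGAG
  [15:19] GAAA -> CTTT
Concatenate: CCTATGGCCGCGGAGCTTT (length 19; written aligned with the template, i.e. 3'->5').

Answer: CCTATGGCCGCGGAGCTTT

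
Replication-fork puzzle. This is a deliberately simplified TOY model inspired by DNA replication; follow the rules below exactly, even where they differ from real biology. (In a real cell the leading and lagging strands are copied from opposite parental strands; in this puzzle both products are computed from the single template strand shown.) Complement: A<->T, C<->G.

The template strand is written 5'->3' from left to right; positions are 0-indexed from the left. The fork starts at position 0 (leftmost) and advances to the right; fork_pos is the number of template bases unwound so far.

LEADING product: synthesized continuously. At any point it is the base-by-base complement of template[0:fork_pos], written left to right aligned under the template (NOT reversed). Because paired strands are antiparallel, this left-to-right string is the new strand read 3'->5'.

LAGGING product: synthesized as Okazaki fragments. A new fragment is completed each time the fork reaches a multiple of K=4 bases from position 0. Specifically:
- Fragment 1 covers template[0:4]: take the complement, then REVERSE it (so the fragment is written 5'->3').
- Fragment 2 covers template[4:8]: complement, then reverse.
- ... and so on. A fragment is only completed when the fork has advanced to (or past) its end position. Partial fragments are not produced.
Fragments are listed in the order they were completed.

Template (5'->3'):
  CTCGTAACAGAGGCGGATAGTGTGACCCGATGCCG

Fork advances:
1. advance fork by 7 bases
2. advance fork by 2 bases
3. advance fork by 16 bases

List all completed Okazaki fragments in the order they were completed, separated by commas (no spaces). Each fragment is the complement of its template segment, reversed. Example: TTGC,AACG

Step 1: advance 7 -> fork_pos = 0 + 7 = 7. Reached multiple(s) of 4: 4 -> fragment 1 completed (1 total).
Step 2: advance 2 -> fork_pos = 7 + 2 = 9. Reached multiple(s) of 4: 8 -> fragment 2 completed (2 total).
Step 3: advance 16 -> fork_pos = 9 + 16 = 25. Reached multiple(s) of 4: 12, 16, 20, 24 -> fragments 3-6 completed (6 total).
Final fork_pos = 25, so 6 fragment(s) are complete. Build each: template segment -> complement -> reverse.
Fragment 1: template[0:4] = CTCG -> complement GAGC -> reversed CGAG
Fragment 2: template[4:8] = TAAC -> complement ATTG -> reversed GTTA
Fragment 3: template[8:12] = AGAG -> complement TCTC -> reversed CTCT
Fragment 4: template[12:16] = GCGG -> complement CGCC -> reversed CCGC
Fragment 5: template[16:20] = ATAG -> complement TATC -> reversed CTAT
Fragment 6: template[20:24] = TGTG -> complement ACAC -> reversed CACA

Answer: CGAG,GTTA,CTCT,CCGC,CTAT,CACA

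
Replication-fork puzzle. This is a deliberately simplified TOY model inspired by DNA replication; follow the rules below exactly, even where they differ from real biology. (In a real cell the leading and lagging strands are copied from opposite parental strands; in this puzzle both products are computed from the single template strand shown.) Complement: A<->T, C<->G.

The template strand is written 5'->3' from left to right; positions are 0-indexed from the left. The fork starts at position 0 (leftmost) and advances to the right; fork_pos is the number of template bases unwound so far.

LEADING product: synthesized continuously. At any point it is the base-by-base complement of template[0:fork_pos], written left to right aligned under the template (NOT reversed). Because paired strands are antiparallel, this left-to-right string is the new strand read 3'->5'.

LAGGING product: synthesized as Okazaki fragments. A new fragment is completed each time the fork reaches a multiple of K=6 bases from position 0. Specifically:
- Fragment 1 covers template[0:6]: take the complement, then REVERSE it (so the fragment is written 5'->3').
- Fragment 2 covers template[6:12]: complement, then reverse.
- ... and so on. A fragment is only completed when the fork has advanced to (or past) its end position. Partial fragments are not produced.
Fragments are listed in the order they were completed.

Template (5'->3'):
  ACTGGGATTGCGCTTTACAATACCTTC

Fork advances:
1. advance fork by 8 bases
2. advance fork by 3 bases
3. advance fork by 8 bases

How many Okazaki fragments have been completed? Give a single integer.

Step 1: advance 8 -> fork_pos = 0 + 8 = 8. Reached multiple(s) of 6: 6 -> fragment 1 completed (1 total).
Step 2: advance 3 -> fork_pos = 8 + 3 = 11. Next multiple of 6 is 12 (not reached); still 1 fragment(s).
Step 3: advance 8 -> fork_pos = 11 + 8 = 19. Reached multiple(s) of 6: 12, 18 -> fragments 2-3 completed (3 total).
Check: final fork_pos = 19; the multiples of 6 that are <= 19 are 6..18 -> 19 // 6 = 3 completed fragment(s).

Answer: 3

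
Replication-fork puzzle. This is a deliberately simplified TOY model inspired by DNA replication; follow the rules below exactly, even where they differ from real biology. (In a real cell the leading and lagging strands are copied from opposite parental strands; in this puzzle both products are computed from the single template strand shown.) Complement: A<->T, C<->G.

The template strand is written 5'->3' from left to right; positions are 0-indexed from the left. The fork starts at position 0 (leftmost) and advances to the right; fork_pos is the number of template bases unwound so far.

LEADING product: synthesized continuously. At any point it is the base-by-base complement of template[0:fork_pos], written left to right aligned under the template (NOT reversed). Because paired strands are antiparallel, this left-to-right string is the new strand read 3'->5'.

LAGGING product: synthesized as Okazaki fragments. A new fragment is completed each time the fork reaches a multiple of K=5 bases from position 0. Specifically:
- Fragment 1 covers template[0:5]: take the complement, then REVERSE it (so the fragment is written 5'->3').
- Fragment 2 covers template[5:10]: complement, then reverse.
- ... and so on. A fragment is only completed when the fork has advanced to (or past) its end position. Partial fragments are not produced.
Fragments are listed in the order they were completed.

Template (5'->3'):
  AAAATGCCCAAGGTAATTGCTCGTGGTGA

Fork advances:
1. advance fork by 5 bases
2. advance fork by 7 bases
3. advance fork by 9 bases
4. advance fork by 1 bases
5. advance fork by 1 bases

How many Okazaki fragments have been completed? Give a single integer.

Step 1: advance 5 -> fork_pos = 0 + 5 = 5. Reached multiple(s) of 5: 5 -> fragment 1 completed (1 total).
Step 2: advance 7 -> fork_pos = 5 + 7 = 12. Reached multiple(s) of 5: 10 -> fragment 2 completed (2 total).
Step 3: advance 9 -> fork_pos = 12 + 9 = 21. Reached multiple(s) of 5: 15, 20 -> fragments 3-4 completed (4 total).
Step 4: advance 1 -> fork_pos = 21 + 1 = 22. Next multiple of 5 is 25 (not reached); still 4 fragment(s).
Step 5: advance 1 -> fork_pos = 22 + 1 = 23. Next multiple of 5 is 25 (not reached); still 4 fragment(s).
Check: final fork_pos = 23; the multiples of 5 that are <= 23 are 5..20 -> 23 // 5 = 4 completed fragment(s).

Answer: 4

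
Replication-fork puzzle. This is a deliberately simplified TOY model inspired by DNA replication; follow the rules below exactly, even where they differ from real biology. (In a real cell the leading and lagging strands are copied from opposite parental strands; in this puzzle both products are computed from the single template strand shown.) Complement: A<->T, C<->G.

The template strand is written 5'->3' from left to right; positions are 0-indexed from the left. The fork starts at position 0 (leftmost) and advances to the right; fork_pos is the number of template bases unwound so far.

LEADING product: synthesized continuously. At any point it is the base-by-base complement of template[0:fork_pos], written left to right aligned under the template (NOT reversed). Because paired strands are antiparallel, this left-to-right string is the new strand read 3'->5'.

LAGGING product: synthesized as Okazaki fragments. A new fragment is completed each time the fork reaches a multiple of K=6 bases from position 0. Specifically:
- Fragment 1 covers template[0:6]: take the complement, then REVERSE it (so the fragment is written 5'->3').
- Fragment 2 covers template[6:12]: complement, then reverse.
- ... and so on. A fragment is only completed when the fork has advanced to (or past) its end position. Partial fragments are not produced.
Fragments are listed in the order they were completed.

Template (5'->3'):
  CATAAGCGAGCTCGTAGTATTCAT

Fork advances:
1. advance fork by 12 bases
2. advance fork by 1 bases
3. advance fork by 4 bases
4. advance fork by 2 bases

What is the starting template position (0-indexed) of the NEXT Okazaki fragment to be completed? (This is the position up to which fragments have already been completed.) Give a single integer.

Answer: 18

Derivation:
Step 1: advance 12 -> fork_pos = 0 + 12 = 12. Reached multiple(s) of 6: 6, 12 -> fragments 1-2 completed (2 total).
Step 2: advance 1 -> fork_pos = 12 + 1 = 13. Next multiple of 6 is 18 (not reached); still 2 fragment(s).
Step 3: advance 4 -> fork_pos = 13 + 4 = 17. Next multiple of 6 is 18 (not reached); still 2 fragment(s).
Step 4: advance 2 -> fork_pos = 17 + 2 = 19. Reached multiple(s) of 6: 18 -> fragment 3 completed (3 total).
3 fragment(s) completed, covering template[0:18] (3 x 6 = 18). The next fragment, fragment 4, covers template[18:24], so it starts at position 18.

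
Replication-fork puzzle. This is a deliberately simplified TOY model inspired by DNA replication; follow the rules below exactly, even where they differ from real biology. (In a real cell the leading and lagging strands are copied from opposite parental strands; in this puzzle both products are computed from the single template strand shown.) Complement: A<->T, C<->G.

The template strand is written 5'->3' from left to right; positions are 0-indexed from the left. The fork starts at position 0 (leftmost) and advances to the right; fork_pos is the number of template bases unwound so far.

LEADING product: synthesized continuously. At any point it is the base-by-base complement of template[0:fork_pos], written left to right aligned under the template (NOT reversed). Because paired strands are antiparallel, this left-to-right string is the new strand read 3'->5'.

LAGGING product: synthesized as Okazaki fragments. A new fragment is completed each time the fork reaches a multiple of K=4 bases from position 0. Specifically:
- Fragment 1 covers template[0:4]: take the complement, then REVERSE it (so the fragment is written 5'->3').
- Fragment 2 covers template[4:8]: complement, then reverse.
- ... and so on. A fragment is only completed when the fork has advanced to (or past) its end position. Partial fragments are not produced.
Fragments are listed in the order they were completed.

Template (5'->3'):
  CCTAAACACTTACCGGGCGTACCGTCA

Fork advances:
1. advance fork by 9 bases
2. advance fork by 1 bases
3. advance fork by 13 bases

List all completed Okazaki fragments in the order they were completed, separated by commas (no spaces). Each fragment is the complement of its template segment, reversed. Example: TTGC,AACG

Answer: TAGG,TGTT,TAAG,CCGG,ACGC

Derivation:
Step 1: advance 9 -> fork_pos = 0 + 9 = 9. Reached multiple(s) of 4: 4, 8 -> fragments 1-2 completed (2 total).
Step 2: advance 1 -> fork_pos = 9 + 1 = 10. Next multiple of 4 is 12 (not reached); still 2 fragment(s).
Step 3: advance 13 -> fork_pos = 10 + 13 = 23. Reached multiple(s) of 4: 12, 16, 20 -> fragments 3-5 completed (5 total).
Final fork_pos = 23, so 5 fragment(s) are complete. Build each: template segment -> complement -> reverse.
Fragment 1: template[0:4] = CCTA -> complement GGAT -> reversed TAGG
Fragment 2: template[4:8] = AACA -> complement TTGT -> reversed TGTT
Fragment 3: template[8:12] = CTTA -> complement GAAT -> reversed TAAG
Fragment 4: template[12:16] = CCGG -> complement GGCC -> reversed CCGG
Fragment 5: template[16:20] = GCGT -> complement CGCA -> reversed ACGC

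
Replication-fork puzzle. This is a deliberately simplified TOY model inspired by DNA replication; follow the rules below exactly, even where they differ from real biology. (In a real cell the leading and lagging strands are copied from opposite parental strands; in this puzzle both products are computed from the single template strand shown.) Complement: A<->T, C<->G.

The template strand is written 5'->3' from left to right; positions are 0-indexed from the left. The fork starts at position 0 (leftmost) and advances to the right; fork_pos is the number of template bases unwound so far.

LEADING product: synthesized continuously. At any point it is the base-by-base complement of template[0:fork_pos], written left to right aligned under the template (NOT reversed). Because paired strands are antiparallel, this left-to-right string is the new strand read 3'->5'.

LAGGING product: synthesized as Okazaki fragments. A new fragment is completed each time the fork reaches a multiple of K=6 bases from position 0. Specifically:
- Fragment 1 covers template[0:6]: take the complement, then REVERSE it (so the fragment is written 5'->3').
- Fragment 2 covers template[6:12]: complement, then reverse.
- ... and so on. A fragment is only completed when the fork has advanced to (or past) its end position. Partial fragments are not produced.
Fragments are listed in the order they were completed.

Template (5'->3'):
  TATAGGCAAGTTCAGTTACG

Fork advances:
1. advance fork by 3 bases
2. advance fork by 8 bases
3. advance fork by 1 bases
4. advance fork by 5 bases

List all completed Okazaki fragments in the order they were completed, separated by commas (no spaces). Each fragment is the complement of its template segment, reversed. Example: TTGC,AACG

Answer: CCTATA,AACTTG

Derivation:
Step 1: advance 3 -> fork_pos = 0 + 3 = 3. Next multiple of 6 is 6 (not reached); still 0 fragment(s).
Step 2: advance 8 -> fork_pos = 3 + 8 = 11. Reached multiple(s) of 6: 6 -> fragment 1 completed (1 total).
Step 3: advance 1 -> fork_pos = 11 + 1 = 12. Reached multiple(s) of 6: 12 -> fragment 2 completed (2 total).
Step 4: advance 5 -> fork_pos = 12 + 5 = 17. Next multiple of 6 is 18 (not reached); still 2 fragment(s).
Final fork_pos = 17, so 2 fragment(s) are complete. Build each: template segment -> complement -> reverse.
Fragment 1: template[0:6] = TATAGG -> complement ATATCC -> reversed CCTATA
Fragment 2: template[6:12] = CAAGTT -> complement GTTCAA -> reversed AACTTG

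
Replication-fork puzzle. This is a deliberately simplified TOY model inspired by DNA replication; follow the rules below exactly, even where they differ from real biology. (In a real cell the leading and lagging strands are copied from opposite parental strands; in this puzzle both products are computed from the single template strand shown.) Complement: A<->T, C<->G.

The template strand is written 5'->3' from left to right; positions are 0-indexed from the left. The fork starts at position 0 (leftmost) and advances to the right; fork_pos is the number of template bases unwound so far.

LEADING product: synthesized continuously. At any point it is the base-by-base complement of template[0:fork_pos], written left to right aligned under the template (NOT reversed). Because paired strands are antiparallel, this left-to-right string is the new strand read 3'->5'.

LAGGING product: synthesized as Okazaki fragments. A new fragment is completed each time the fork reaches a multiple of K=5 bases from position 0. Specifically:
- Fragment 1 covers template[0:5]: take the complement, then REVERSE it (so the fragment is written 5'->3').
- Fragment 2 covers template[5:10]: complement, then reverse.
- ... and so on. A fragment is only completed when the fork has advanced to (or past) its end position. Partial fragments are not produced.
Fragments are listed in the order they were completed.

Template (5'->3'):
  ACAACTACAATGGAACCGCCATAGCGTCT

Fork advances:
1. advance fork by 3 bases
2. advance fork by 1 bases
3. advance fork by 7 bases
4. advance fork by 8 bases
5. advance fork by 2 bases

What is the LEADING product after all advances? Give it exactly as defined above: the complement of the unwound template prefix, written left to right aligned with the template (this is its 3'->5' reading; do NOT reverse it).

Step 1: advance 3 -> fork_pos = 0 + 3 = 3.
Step 2: advance 1 -> fork_pos = 3 + 1 = 4.
Step 3: advance 7 -> fork_pos = 4 + 7 = 11.
Step 4: advance 8 -> fork_pos = 11 + 8 = 19.
Step 5: advance 2 -> fork_pos = 19 + 2 = 21.
Unwound prefix: template[0:21] = ACAACTACAATGGAACCGCCA
Complement it base by base (A<->T, C<->G), keeping left-to-right order:
  [0:5] ACAAC -> TGTTG
  [5:10] TACAA -> ATGTT
  [10:15] TGGAA -> ACCTT
  [15:20] CCGCC -> GGCGG
  [20:21] A -> T
Concatenate: TGTTGATGTTACCTTGGCGGT (length 21; written aligned with the template, i.e. 3'->5').

Answer: TGTTGATGTTACCTTGGCGGT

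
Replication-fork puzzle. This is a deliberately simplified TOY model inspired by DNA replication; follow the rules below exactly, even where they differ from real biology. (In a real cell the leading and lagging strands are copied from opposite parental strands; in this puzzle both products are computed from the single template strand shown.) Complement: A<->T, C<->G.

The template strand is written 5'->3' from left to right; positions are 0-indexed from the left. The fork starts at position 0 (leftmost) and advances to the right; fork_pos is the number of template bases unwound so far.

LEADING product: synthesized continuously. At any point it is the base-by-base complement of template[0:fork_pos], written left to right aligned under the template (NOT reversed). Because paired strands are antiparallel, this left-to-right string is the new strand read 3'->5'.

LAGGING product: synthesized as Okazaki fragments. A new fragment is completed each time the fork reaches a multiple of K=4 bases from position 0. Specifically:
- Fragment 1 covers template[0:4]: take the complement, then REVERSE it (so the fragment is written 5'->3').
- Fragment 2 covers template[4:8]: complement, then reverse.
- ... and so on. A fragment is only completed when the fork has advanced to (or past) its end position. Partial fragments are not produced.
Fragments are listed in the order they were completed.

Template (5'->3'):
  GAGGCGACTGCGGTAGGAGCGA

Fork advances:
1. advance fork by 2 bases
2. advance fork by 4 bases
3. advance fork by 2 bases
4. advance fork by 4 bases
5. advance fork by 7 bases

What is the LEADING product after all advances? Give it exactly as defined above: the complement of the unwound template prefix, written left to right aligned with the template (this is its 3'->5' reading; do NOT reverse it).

Answer: CTCCGCTGACGCCATCCTC

Derivation:
Step 1: advance 2 -> fork_pos = 0 + 2 = 2.
Step 2: advance 4 -> fork_pos = 2 + 4 = 6.
Step 3: advance 2 -> fork_pos = 6 + 2 = 8.
Step 4: advance 4 -> fork_pos = 8 + 4 = 12.
Step 5: advance 7 -> fork_pos = 12 + 7 = 19.
Unwound prefix: template[0:19] = GAGGCGACTGCGGTAGGAG
Complement it base by base (A<->T, C<->G), keeping left-to-right order:
  [0:5] GAGGC -> CTCCG
  [5:10] GACTG -> CTGAC
  [10:15] CGGTA -> GCCAT
  [15:19] GGAG -> CCTC
Concatenate: CTCCGCTGACGCCATCCTC (length 19; written aligned with the template, i.e. 3'->5').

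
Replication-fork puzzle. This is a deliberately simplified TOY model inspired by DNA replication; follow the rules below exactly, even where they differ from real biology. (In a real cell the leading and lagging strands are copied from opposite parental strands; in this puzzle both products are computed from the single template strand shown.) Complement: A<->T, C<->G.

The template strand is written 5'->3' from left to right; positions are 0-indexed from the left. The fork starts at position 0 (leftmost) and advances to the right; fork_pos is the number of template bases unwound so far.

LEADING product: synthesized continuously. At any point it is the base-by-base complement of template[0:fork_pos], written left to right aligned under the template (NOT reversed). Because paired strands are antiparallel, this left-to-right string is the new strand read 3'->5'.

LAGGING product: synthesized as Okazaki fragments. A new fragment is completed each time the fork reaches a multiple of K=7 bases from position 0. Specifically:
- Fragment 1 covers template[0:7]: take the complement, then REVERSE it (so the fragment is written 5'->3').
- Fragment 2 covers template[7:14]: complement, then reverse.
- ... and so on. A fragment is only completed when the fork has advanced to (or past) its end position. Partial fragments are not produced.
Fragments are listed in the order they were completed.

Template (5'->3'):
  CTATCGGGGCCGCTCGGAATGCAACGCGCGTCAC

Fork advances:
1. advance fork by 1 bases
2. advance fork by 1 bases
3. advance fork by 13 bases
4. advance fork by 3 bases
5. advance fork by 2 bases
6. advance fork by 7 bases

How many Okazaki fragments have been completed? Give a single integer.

Step 1: advance 1 -> fork_pos = 0 + 1 = 1. Next multiple of 7 is 7 (not reached); still 0 fragment(s).
Step 2: advance 1 -> fork_pos = 1 + 1 = 2. Next multiple of 7 is 7 (not reached); still 0 fragment(s).
Step 3: advance 13 -> fork_pos = 2 + 13 = 15. Reached multiple(s) of 7: 7, 14 -> fragments 1-2 completed (2 total).
Step 4: advance 3 -> fork_pos = 15 + 3 = 18. Next multiple of 7 is 21 (not reached); still 2 fragment(s).
Step 5: advance 2 -> fork_pos = 18 + 2 = 20. Next multiple of 7 is 21 (not reached); still 2 fragment(s).
Step 6: advance 7 -> fork_pos = 20 + 7 = 27. Reached multiple(s) of 7: 21 -> fragment 3 completed (3 total).
Check: final fork_pos = 27; the multiples of 7 that are <= 27 are 7..21 -> 27 // 7 = 3 completed fragment(s).

Answer: 3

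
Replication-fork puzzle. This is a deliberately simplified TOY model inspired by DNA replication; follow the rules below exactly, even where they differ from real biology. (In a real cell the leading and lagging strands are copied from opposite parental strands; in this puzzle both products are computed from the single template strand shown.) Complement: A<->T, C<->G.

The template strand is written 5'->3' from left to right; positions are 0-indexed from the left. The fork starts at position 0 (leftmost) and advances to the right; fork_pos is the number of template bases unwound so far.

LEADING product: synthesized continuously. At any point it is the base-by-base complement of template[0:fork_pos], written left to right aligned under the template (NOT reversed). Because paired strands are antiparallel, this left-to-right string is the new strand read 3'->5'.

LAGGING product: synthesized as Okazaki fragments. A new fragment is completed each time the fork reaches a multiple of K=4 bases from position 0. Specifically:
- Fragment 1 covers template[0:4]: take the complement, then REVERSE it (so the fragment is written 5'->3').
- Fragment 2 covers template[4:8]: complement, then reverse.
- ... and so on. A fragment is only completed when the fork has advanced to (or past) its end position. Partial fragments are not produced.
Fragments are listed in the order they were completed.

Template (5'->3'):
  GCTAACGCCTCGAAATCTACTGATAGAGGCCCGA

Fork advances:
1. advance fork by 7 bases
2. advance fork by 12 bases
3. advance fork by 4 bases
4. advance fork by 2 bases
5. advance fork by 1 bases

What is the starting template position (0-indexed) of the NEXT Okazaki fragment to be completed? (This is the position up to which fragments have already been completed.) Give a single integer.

Answer: 24

Derivation:
Step 1: advance 7 -> fork_pos = 0 + 7 = 7. Reached multiple(s) of 4: 4 -> fragment 1 completed (1 total).
Step 2: advance 12 -> fork_pos = 7 + 12 = 19. Reached multiple(s) of 4: 8, 12, 16 -> fragments 2-4 completed (4 total).
Step 3: advance 4 -> fork_pos = 19 + 4 = 23. Reached multiple(s) of 4: 20 -> fragment 5 completed (5 total).
Step 4: advance 2 -> fork_pos = 23 + 2 = 25. Reached multiple(s) of 4: 24 -> fragment 6 completed (6 total).
Step 5: advance 1 -> fork_pos = 25 + 1 = 26. Next multiple of 4 is 28 (not reached); still 6 fragment(s).
6 fragment(s) completed, covering template[0:24] (6 x 4 = 24). The next fragment, fragment 7, covers template[24:28], so it starts at position 24.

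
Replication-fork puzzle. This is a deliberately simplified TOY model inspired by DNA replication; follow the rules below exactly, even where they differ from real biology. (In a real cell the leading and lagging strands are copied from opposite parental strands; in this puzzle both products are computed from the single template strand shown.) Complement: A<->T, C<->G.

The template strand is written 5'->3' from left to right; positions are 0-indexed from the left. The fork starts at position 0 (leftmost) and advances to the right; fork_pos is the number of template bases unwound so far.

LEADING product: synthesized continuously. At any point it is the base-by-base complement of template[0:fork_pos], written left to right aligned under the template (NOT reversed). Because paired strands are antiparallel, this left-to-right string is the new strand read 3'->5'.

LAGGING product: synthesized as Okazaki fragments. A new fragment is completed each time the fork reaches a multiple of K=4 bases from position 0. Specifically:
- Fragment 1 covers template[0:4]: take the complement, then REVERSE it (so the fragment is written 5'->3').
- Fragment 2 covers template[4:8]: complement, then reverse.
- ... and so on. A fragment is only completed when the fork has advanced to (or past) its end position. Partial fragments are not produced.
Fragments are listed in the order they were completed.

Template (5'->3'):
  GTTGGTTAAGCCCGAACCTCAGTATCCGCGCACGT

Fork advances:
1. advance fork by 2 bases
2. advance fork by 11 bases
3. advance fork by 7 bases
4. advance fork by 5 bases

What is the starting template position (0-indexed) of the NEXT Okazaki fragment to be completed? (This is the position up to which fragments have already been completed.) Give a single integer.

Step 1: advance 2 -> fork_pos = 0 + 2 = 2. Next multiple of 4 is 4 (not reached); still 0 fragment(s).
Step 2: advance 11 -> fork_pos = 2 + 11 = 13. Reached multiple(s) of 4: 4, 8, 12 -> fragments 1-3 completed (3 total).
Step 3: advance 7 -> fork_pos = 13 + 7 = 20. Reached multiple(s) of 4: 16, 20 -> fragments 4-5 completed (5 total).
Step 4: advance 5 -> fork_pos = 20 + 5 = 25. Reached multiple(s) of 4: 24 -> fragment 6 completed (6 total).
6 fragment(s) completed, covering template[0:24] (6 x 4 = 24). The next fragment, fragment 7, covers template[24:28], so it starts at position 24.

Answer: 24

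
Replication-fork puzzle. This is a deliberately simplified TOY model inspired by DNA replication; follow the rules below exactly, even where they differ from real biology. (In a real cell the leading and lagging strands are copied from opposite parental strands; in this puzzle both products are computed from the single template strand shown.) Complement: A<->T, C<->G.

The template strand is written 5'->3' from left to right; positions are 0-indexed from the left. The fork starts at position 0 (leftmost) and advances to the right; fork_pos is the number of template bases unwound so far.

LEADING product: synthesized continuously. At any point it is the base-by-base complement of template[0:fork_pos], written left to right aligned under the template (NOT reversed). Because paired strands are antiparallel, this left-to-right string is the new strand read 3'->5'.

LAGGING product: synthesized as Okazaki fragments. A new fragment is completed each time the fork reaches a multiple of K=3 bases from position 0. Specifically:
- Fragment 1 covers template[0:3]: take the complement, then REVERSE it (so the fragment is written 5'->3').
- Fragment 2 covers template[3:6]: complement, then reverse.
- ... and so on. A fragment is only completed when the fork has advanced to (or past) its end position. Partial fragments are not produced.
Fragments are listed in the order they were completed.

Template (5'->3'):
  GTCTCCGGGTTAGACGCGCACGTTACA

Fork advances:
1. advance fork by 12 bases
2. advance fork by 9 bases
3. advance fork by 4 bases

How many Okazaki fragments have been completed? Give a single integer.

Answer: 8

Derivation:
Step 1: advance 12 -> fork_pos = 0 + 12 = 12. Reached multiple(s) of 3: 3, 6, 9, 12 -> fragments 1-4 completed (4 total).
Step 2: advance 9 -> fork_pos = 12 + 9 = 21. Reached multiple(s) of 3: 15, 18, 21 -> fragments 5-7 completed (7 total).
Step 3: advance 4 -> fork_pos = 21 + 4 = 25. Reached multiple(s) of 3: 24 -> fragment 8 completed (8 total).
Check: final fork_pos = 25; the multiples of 3 that are <= 25 are 3..24 -> 25 // 3 = 8 completed fragment(s).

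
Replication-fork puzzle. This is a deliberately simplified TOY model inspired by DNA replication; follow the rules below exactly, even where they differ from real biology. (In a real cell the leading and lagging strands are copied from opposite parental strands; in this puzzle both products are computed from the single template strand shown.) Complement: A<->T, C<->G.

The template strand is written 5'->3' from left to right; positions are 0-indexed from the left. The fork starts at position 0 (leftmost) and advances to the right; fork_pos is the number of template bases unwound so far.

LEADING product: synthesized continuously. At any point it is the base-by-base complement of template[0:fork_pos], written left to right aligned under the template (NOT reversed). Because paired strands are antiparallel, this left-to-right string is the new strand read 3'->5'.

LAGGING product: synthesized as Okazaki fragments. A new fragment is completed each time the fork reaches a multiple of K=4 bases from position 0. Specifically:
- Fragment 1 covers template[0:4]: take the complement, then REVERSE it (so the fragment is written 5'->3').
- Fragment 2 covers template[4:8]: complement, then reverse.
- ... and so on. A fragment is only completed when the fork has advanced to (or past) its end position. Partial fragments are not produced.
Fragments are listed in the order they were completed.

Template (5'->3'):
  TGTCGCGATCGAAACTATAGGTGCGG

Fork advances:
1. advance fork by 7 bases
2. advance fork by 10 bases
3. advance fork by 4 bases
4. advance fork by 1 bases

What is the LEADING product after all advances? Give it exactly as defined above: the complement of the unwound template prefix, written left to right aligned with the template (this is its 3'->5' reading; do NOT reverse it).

Step 1: advance 7 -> fork_pos = 0 + 7 = 7.
Step 2: advance 10 -> fork_pos = 7 + 10 = 17.
Step 3: advance 4 -> fork_pos = 17 + 4 = 21.
Step 4: advance 1 -> fork_pos = 21 + 1 = 22.
Unwound prefix: template[0:22] = TGTCGCGATCGAAACTATAGGT
Complement it base by base (A<->T, C<->G), keeping left-to-right order:
  [0:5] TGTCG -> ACAGC
  [5:10] CGATC -> GCTAG
  [10:15] GAAAC -> CTTTG
  [15:20] TATAG -> ATATC
  [20:22] GT -> CA
Concatenate: ACAGCGCTAGCTTTGATATCCA (length 22; written aligned with the template, i.e. 3'->5').

Answer: ACAGCGCTAGCTTTGATATCCA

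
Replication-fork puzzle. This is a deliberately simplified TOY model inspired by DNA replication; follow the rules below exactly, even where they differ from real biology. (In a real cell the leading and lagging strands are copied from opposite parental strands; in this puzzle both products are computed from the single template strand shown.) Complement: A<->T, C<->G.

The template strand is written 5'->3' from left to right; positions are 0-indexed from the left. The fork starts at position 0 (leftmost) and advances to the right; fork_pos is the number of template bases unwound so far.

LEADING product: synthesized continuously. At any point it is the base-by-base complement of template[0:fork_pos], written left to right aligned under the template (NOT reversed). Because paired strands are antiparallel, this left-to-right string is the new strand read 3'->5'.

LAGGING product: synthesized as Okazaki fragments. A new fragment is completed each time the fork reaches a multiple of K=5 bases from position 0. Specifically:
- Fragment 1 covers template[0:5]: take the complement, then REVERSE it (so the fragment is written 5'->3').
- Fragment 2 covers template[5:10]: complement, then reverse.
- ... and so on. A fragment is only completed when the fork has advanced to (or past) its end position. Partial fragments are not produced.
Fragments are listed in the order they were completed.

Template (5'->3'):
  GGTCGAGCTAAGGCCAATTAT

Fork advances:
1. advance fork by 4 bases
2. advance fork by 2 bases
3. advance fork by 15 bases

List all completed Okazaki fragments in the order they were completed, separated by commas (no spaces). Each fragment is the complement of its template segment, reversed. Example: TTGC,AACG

Answer: CGACC,TAGCT,GGCCT,TAATT

Derivation:
Step 1: advance 4 -> fork_pos = 0 + 4 = 4. Next multiple of 5 is 5 (not reached); still 0 fragment(s).
Step 2: advance 2 -> fork_pos = 4 + 2 = 6. Reached multiple(s) of 5: 5 -> fragment 1 completed (1 total).
Step 3: advance 15 -> fork_pos = 6 + 15 = 21. Reached multiple(s) of 5: 10, 15, 20 -> fragments 2-4 completed (4 total).
Final fork_pos = 21, so 4 fragment(s) are complete. Build each: template segment -> complement -> reverse.
Fragment 1: template[0:5] = GGTCG -> complement CCAGC -> reversed CGACC
Fragment 2: template[5:10] = AGCTA -> complement TCGAT -> reversed TAGCT
Fragment 3: template[10:15] = AGGCC -> complement TCCGG -> reversed GGCCT
Fragment 4: template[15:20] = AATTA -> complement TTAAT -> reversed TAATT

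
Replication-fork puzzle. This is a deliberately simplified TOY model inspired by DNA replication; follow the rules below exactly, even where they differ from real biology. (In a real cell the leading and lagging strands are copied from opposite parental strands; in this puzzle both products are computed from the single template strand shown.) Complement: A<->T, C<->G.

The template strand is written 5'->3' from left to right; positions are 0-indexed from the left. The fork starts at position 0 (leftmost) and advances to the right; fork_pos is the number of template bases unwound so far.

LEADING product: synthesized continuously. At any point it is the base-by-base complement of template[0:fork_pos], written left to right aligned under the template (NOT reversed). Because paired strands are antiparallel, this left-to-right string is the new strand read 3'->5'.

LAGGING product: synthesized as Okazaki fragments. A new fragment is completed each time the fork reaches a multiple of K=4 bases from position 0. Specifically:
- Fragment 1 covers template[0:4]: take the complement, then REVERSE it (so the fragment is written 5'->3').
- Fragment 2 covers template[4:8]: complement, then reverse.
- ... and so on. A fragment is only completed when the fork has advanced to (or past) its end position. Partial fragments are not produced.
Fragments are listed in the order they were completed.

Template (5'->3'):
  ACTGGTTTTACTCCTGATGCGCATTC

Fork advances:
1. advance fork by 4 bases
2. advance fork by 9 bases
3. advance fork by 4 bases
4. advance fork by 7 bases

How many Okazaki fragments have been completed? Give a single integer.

Answer: 6

Derivation:
Step 1: advance 4 -> fork_pos = 0 + 4 = 4. Reached multiple(s) of 4: 4 -> fragment 1 completed (1 total).
Step 2: advance 9 -> fork_pos = 4 + 9 = 13. Reached multiple(s) of 4: 8, 12 -> fragments 2-3 completed (3 total).
Step 3: advance 4 -> fork_pos = 13 + 4 = 17. Reached multiple(s) of 4: 16 -> fragment 4 completed (4 total).
Step 4: advance 7 -> fork_pos = 17 + 7 = 24. Reached multiple(s) of 4: 20, 24 -> fragments 5-6 completed (6 total).
Check: final fork_pos = 24; the multiples of 4 that are <= 24 are 4..24 -> 24 // 4 = 6 completed fragment(s).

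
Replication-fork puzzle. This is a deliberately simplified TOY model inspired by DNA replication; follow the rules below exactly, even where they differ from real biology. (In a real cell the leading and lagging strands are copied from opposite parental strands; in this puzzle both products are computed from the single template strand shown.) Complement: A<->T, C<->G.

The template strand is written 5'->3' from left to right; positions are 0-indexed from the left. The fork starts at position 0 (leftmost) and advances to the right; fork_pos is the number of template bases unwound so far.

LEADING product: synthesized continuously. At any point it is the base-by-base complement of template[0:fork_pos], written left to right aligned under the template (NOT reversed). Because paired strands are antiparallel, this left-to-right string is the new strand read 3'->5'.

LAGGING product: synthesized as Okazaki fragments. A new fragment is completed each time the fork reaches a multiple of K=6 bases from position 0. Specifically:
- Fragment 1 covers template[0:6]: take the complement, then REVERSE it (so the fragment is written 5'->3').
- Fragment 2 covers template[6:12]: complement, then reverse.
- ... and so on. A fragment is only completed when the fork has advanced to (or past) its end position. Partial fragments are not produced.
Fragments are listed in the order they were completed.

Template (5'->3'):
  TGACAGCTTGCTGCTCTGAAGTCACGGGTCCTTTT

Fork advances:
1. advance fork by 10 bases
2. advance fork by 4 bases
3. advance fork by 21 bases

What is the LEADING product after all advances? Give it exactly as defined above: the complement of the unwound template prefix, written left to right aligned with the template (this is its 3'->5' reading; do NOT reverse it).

Answer: ACTGTCGAACGACGAGACTTCAGTGCCCAGGAAAA

Derivation:
Step 1: advance 10 -> fork_pos = 0 + 10 = 10.
Step 2: advance 4 -> fork_pos = 10 + 4 = 14.
Step 3: advance 21 -> fork_pos = 14 + 21 = 35.
Unwound prefix: template[0:35] = TGACAGCTTGCTGCTCTGAAGTCACGGGTCCTTTT
Complement it base by base (A<->T, C<->G), keeping left-to-right order:
  [0:5] TGACA -> ACTGT
  [5:10] GCTTG -> CGAAC
  [10:15] CTGCT -> GACGA
  [15:20] CTGAA -> GACTT
  [20:25] GTCAC -> CAGTG
  [25:30] GGGTC -> CCCAG
  [30:35] CTTTT -> GAAAA
Concatenate: ACTGTCGAACGACGAGACTTCAGTGCCCAGGAAAA (length 35; written aligned with the template, i.e. 3'->5').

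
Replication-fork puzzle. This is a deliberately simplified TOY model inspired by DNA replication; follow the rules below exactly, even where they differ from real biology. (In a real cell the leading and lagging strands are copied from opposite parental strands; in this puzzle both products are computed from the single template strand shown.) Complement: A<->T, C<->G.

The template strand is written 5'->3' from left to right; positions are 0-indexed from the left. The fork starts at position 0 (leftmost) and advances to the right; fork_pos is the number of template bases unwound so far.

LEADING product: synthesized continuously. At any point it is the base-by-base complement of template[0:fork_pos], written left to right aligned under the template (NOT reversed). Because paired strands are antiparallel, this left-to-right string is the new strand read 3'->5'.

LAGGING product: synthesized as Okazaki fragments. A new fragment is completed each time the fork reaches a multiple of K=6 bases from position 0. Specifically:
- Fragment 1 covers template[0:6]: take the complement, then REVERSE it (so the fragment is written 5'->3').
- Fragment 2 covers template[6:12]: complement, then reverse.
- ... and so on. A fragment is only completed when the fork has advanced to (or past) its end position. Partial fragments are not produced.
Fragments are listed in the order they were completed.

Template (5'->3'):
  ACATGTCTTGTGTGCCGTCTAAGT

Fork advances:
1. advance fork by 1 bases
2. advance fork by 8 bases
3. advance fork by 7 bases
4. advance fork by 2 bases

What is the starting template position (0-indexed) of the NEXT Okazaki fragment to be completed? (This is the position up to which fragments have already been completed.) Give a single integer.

Step 1: advance 1 -> fork_pos = 0 + 1 = 1. Next multiple of 6 is 6 (not reached); still 0 fragment(s).
Step 2: advance 8 -> fork_pos = 1 + 8 = 9. Reached multiple(s) of 6: 6 -> fragment 1 completed (1 total).
Step 3: advance 7 -> fork_pos = 9 + 7 = 16. Reached multiple(s) of 6: 12 -> fragment 2 completed (2 total).
Step 4: advance 2 -> fork_pos = 16 + 2 = 18. Reached multiple(s) of 6: 18 -> fragment 3 completed (3 total).
3 fragment(s) completed, covering template[0:18] (3 x 6 = 18). The next fragment, fragment 4, covers template[18:24], so it starts at position 18.

Answer: 18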